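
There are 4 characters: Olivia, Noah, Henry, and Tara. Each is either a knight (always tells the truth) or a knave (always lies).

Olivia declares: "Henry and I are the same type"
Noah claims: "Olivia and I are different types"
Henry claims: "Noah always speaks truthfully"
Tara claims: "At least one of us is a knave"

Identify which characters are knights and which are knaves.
Olivia is a knave.
Noah is a knight.
Henry is a knight.
Tara is a knight.

Verification:
- Olivia (knave) says "Henry and I are the same type" - this is FALSE (a lie) because Olivia is a knave and Henry is a knight.
- Noah (knight) says "Olivia and I are different types" - this is TRUE because Noah is a knight and Olivia is a knave.
- Henry (knight) says "Noah always speaks truthfully" - this is TRUE because Noah is a knight.
- Tara (knight) says "At least one of us is a knave" - this is TRUE because Olivia is a knave.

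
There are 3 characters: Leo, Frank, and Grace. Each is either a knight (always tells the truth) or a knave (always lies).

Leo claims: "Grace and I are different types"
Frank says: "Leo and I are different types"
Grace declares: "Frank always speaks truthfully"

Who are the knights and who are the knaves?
Leo is a knave.
Frank is a knave.
Grace is a knave.

Verification:
- Leo (knave) says "Grace and I are different types" - this is FALSE (a lie) because Leo is a knave and Grace is a knave.
- Frank (knave) says "Leo and I are different types" - this is FALSE (a lie) because Frank is a knave and Leo is a knave.
- Grace (knave) says "Frank always speaks truthfully" - this is FALSE (a lie) because Frank is a knave.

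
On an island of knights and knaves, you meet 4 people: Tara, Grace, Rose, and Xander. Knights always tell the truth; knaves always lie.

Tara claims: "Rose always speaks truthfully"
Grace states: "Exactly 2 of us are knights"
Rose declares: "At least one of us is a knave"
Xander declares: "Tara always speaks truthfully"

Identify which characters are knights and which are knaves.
Tara is a knight.
Grace is a knave.
Rose is a knight.
Xander is a knight.

Verification:
- Tara (knight) says "Rose always speaks truthfully" - this is TRUE because Rose is a knight.
- Grace (knave) says "Exactly 2 of us are knights" - this is FALSE (a lie) because there are 3 knights.
- Rose (knight) says "At least one of us is a knave" - this is TRUE because Grace is a knave.
- Xander (knight) says "Tara always speaks truthfully" - this is TRUE because Tara is a knight.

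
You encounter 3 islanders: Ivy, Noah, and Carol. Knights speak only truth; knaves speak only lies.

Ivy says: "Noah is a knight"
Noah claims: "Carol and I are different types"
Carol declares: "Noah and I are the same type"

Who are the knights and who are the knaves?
Ivy is a knight.
Noah is a knight.
Carol is a knave.

Verification:
- Ivy (knight) says "Noah is a knight" - this is TRUE because Noah is a knight.
- Noah (knight) says "Carol and I are different types" - this is TRUE because Noah is a knight and Carol is a knave.
- Carol (knave) says "Noah and I are the same type" - this is FALSE (a lie) because Carol is a knave and Noah is a knight.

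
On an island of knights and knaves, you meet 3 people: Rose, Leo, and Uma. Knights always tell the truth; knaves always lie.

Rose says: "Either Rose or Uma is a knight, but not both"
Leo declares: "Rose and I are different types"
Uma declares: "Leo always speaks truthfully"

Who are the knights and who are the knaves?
Rose is a knave.
Leo is a knave.
Uma is a knave.

Verification:
- Rose (knave) says "Either Rose or Uma is a knight, but not both" - this is FALSE (a lie) because Rose is a knave and Uma is a knave.
- Leo (knave) says "Rose and I are different types" - this is FALSE (a lie) because Leo is a knave and Rose is a knave.
- Uma (knave) says "Leo always speaks truthfully" - this is FALSE (a lie) because Leo is a knave.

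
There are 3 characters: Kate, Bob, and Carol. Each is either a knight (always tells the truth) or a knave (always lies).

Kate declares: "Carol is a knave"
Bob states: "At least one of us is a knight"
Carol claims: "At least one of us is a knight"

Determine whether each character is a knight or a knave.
Kate is a knave.
Bob is a knight.
Carol is a knight.

Verification:
- Kate (knave) says "Carol is a knave" - this is FALSE (a lie) because Carol is a knight.
- Bob (knight) says "At least one of us is a knight" - this is TRUE because Bob and Carol are knights.
- Carol (knight) says "At least one of us is a knight" - this is TRUE because Bob and Carol are knights.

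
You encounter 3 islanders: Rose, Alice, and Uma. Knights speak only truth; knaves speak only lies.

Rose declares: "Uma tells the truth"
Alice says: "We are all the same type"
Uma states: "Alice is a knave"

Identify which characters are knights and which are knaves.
Rose is a knight.
Alice is a knave.
Uma is a knight.

Verification:
- Rose (knight) says "Uma tells the truth" - this is TRUE because Uma is a knight.
- Alice (knave) says "We are all the same type" - this is FALSE (a lie) because Rose and Uma are knights and Alice is a knave.
- Uma (knight) says "Alice is a knave" - this is TRUE because Alice is a knave.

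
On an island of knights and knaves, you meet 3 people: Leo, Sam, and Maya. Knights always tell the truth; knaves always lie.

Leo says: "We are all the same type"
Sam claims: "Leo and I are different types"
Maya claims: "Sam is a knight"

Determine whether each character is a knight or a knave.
Leo is a knave.
Sam is a knight.
Maya is a knight.

Verification:
- Leo (knave) says "We are all the same type" - this is FALSE (a lie) because Sam and Maya are knights and Leo is a knave.
- Sam (knight) says "Leo and I are different types" - this is TRUE because Sam is a knight and Leo is a knave.
- Maya (knight) says "Sam is a knight" - this is TRUE because Sam is a knight.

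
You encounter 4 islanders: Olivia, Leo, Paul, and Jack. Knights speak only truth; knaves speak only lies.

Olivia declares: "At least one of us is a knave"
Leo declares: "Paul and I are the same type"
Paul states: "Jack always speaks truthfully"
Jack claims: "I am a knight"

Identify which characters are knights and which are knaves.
Olivia is a knight.
Leo is a knave.
Paul is a knight.
Jack is a knight.

Verification:
- Olivia (knight) says "At least one of us is a knave" - this is TRUE because Leo is a knave.
- Leo (knave) says "Paul and I are the same type" - this is FALSE (a lie) because Leo is a knave and Paul is a knight.
- Paul (knight) says "Jack always speaks truthfully" - this is TRUE because Jack is a knight.
- Jack (knight) says "I am a knight" - this is TRUE because Jack is a knight.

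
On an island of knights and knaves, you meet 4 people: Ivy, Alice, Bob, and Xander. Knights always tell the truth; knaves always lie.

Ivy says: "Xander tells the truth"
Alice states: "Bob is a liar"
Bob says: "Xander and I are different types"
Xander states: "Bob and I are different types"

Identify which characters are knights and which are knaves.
Ivy is a knave.
Alice is a knight.
Bob is a knave.
Xander is a knave.

Verification:
- Ivy (knave) says "Xander tells the truth" - this is FALSE (a lie) because Xander is a knave.
- Alice (knight) says "Bob is a liar" - this is TRUE because Bob is a knave.
- Bob (knave) says "Xander and I are different types" - this is FALSE (a lie) because Bob is a knave and Xander is a knave.
- Xander (knave) says "Bob and I are different types" - this is FALSE (a lie) because Xander is a knave and Bob is a knave.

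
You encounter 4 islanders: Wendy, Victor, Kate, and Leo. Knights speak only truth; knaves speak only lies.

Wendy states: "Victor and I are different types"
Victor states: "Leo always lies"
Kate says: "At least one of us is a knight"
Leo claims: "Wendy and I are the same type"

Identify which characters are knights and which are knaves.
Wendy is a knight.
Victor is a knave.
Kate is a knight.
Leo is a knight.

Verification:
- Wendy (knight) says "Victor and I are different types" - this is TRUE because Wendy is a knight and Victor is a knave.
- Victor (knave) says "Leo always lies" - this is FALSE (a lie) because Leo is a knight.
- Kate (knight) says "At least one of us is a knight" - this is TRUE because Wendy, Kate, and Leo are knights.
- Leo (knight) says "Wendy and I are the same type" - this is TRUE because Leo is a knight and Wendy is a knight.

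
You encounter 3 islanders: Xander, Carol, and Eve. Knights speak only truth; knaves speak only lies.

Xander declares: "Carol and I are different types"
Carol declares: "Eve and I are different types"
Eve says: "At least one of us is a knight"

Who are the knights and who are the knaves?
Xander is a knave.
Carol is a knave.
Eve is a knave.

Verification:
- Xander (knave) says "Carol and I are different types" - this is FALSE (a lie) because Xander is a knave and Carol is a knave.
- Carol (knave) says "Eve and I are different types" - this is FALSE (a lie) because Carol is a knave and Eve is a knave.
- Eve (knave) says "At least one of us is a knight" - this is FALSE (a lie) because no one is a knight.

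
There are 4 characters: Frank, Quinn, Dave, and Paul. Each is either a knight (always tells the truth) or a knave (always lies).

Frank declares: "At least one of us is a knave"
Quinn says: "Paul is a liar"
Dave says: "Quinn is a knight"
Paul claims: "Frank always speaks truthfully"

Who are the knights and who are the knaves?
Frank is a knight.
Quinn is a knave.
Dave is a knave.
Paul is a knight.

Verification:
- Frank (knight) says "At least one of us is a knave" - this is TRUE because Quinn and Dave are knaves.
- Quinn (knave) says "Paul is a liar" - this is FALSE (a lie) because Paul is a knight.
- Dave (knave) says "Quinn is a knight" - this is FALSE (a lie) because Quinn is a knave.
- Paul (knight) says "Frank always speaks truthfully" - this is TRUE because Frank is a knight.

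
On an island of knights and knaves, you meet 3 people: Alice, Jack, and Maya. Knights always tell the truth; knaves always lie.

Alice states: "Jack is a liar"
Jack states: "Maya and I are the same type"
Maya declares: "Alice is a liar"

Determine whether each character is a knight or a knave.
Alice is a knave.
Jack is a knight.
Maya is a knight.

Verification:
- Alice (knave) says "Jack is a liar" - this is FALSE (a lie) because Jack is a knight.
- Jack (knight) says "Maya and I are the same type" - this is TRUE because Jack is a knight and Maya is a knight.
- Maya (knight) says "Alice is a liar" - this is TRUE because Alice is a knave.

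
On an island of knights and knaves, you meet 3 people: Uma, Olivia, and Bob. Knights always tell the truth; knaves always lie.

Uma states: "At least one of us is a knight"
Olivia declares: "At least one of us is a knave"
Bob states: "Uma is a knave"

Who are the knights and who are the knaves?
Uma is a knight.
Olivia is a knight.
Bob is a knave.

Verification:
- Uma (knight) says "At least one of us is a knight" - this is TRUE because Uma and Olivia are knights.
- Olivia (knight) says "At least one of us is a knave" - this is TRUE because Bob is a knave.
- Bob (knave) says "Uma is a knave" - this is FALSE (a lie) because Uma is a knight.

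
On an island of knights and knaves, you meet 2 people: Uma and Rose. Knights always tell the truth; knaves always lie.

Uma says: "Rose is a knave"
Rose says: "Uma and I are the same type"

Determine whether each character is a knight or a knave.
Uma is a knight.
Rose is a knave.

Verification:
- Uma (knight) says "Rose is a knave" - this is TRUE because Rose is a knave.
- Rose (knave) says "Uma and I are the same type" - this is FALSE (a lie) because Rose is a knave and Uma is a knight.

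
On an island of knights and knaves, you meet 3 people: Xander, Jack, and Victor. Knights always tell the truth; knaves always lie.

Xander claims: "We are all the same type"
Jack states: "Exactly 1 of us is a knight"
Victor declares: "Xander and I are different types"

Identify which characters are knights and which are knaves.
Xander is a knave.
Jack is a knight.
Victor is a knave.

Verification:
- Xander (knave) says "We are all the same type" - this is FALSE (a lie) because Jack is a knight and Xander and Victor are knaves.
- Jack (knight) says "Exactly 1 of us is a knight" - this is TRUE because there are 1 knights.
- Victor (knave) says "Xander and I are different types" - this is FALSE (a lie) because Victor is a knave and Xander is a knave.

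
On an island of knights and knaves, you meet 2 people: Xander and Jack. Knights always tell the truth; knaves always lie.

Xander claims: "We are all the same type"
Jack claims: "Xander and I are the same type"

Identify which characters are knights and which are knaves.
Xander is a knight.
Jack is a knight.

Verification:
- Xander (knight) says "We are all the same type" - this is TRUE because Xander and Jack are knights.
- Jack (knight) says "Xander and I are the same type" - this is TRUE because Jack is a knight and Xander is a knight.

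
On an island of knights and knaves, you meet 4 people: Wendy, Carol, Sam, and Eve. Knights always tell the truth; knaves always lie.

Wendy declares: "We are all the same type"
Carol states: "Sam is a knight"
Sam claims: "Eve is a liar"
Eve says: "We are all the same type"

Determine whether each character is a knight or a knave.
Wendy is a knave.
Carol is a knight.
Sam is a knight.
Eve is a knave.

Verification:
- Wendy (knave) says "We are all the same type" - this is FALSE (a lie) because Carol and Sam are knights and Wendy and Eve are knaves.
- Carol (knight) says "Sam is a knight" - this is TRUE because Sam is a knight.
- Sam (knight) says "Eve is a liar" - this is TRUE because Eve is a knave.
- Eve (knave) says "We are all the same type" - this is FALSE (a lie) because Carol and Sam are knights and Wendy and Eve are knaves.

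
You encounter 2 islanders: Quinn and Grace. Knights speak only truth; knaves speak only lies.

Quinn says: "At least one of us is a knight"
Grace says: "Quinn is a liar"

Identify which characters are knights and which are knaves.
Quinn is a knight.
Grace is a knave.

Verification:
- Quinn (knight) says "At least one of us is a knight" - this is TRUE because Quinn is a knight.
- Grace (knave) says "Quinn is a liar" - this is FALSE (a lie) because Quinn is a knight.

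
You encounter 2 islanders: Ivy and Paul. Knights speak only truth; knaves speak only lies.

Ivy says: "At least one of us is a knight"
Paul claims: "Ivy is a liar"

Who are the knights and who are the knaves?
Ivy is a knight.
Paul is a knave.

Verification:
- Ivy (knight) says "At least one of us is a knight" - this is TRUE because Ivy is a knight.
- Paul (knave) says "Ivy is a liar" - this is FALSE (a lie) because Ivy is a knight.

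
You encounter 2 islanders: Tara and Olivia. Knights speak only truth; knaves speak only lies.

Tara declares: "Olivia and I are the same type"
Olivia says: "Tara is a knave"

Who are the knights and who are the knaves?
Tara is a knave.
Olivia is a knight.

Verification:
- Tara (knave) says "Olivia and I are the same type" - this is FALSE (a lie) because Tara is a knave and Olivia is a knight.
- Olivia (knight) says "Tara is a knave" - this is TRUE because Tara is a knave.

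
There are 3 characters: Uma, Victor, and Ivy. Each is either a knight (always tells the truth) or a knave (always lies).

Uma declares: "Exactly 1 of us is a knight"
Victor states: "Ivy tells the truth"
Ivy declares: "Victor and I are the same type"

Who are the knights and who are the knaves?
Uma is a knave.
Victor is a knight.
Ivy is a knight.

Verification:
- Uma (knave) says "Exactly 1 of us is a knight" - this is FALSE (a lie) because there are 2 knights.
- Victor (knight) says "Ivy tells the truth" - this is TRUE because Ivy is a knight.
- Ivy (knight) says "Victor and I are the same type" - this is TRUE because Ivy is a knight and Victor is a knight.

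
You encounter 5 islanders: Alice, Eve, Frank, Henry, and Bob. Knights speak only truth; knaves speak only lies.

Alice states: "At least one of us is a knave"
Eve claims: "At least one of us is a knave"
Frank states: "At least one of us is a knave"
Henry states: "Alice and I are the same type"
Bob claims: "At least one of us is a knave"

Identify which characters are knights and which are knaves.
Alice is a knight.
Eve is a knight.
Frank is a knight.
Henry is a knave.
Bob is a knight.

Verification:
- Alice (knight) says "At least one of us is a knave" - this is TRUE because Henry is a knave.
- Eve (knight) says "At least one of us is a knave" - this is TRUE because Henry is a knave.
- Frank (knight) says "At least one of us is a knave" - this is TRUE because Henry is a knave.
- Henry (knave) says "Alice and I are the same type" - this is FALSE (a lie) because Henry is a knave and Alice is a knight.
- Bob (knight) says "At least one of us is a knave" - this is TRUE because Henry is a knave.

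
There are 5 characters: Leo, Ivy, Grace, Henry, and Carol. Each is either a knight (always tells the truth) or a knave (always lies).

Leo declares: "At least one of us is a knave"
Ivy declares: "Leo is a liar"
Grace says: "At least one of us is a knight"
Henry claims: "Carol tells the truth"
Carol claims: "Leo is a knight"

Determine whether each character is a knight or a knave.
Leo is a knight.
Ivy is a knave.
Grace is a knight.
Henry is a knight.
Carol is a knight.

Verification:
- Leo (knight) says "At least one of us is a knave" - this is TRUE because Ivy is a knave.
- Ivy (knave) says "Leo is a liar" - this is FALSE (a lie) because Leo is a knight.
- Grace (knight) says "At least one of us is a knight" - this is TRUE because Leo, Grace, Henry, and Carol are knights.
- Henry (knight) says "Carol tells the truth" - this is TRUE because Carol is a knight.
- Carol (knight) says "Leo is a knight" - this is TRUE because Leo is a knight.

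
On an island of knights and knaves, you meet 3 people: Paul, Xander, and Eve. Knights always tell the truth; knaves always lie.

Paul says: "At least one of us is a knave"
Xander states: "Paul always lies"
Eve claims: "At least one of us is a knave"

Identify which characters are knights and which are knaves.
Paul is a knight.
Xander is a knave.
Eve is a knight.

Verification:
- Paul (knight) says "At least one of us is a knave" - this is TRUE because Xander is a knave.
- Xander (knave) says "Paul always lies" - this is FALSE (a lie) because Paul is a knight.
- Eve (knight) says "At least one of us is a knave" - this is TRUE because Xander is a knave.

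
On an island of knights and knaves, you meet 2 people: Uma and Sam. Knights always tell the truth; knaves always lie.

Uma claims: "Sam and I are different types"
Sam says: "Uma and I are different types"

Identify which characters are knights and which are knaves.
Uma is a knave.
Sam is a knave.

Verification:
- Uma (knave) says "Sam and I are different types" - this is FALSE (a lie) because Uma is a knave and Sam is a knave.
- Sam (knave) says "Uma and I are different types" - this is FALSE (a lie) because Sam is a knave and Uma is a knave.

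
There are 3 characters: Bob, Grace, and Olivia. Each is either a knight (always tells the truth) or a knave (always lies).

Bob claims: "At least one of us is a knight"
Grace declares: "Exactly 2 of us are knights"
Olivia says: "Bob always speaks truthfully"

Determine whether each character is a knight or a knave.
Bob is a knave.
Grace is a knave.
Olivia is a knave.

Verification:
- Bob (knave) says "At least one of us is a knight" - this is FALSE (a lie) because no one is a knight.
- Grace (knave) says "Exactly 2 of us are knights" - this is FALSE (a lie) because there are 0 knights.
- Olivia (knave) says "Bob always speaks truthfully" - this is FALSE (a lie) because Bob is a knave.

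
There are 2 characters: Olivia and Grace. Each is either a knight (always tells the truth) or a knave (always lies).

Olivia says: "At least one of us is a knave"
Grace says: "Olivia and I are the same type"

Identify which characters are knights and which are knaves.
Olivia is a knight.
Grace is a knave.

Verification:
- Olivia (knight) says "At least one of us is a knave" - this is TRUE because Grace is a knave.
- Grace (knave) says "Olivia and I are the same type" - this is FALSE (a lie) because Grace is a knave and Olivia is a knight.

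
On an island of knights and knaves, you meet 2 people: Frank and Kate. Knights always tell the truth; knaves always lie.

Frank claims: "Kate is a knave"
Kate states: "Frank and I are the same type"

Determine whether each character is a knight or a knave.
Frank is a knight.
Kate is a knave.

Verification:
- Frank (knight) says "Kate is a knave" - this is TRUE because Kate is a knave.
- Kate (knave) says "Frank and I are the same type" - this is FALSE (a lie) because Kate is a knave and Frank is a knight.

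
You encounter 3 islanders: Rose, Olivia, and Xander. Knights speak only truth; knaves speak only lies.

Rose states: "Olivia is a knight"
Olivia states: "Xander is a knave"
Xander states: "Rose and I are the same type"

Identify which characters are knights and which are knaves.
Rose is a knight.
Olivia is a knight.
Xander is a knave.

Verification:
- Rose (knight) says "Olivia is a knight" - this is TRUE because Olivia is a knight.
- Olivia (knight) says "Xander is a knave" - this is TRUE because Xander is a knave.
- Xander (knave) says "Rose and I are the same type" - this is FALSE (a lie) because Xander is a knave and Rose is a knight.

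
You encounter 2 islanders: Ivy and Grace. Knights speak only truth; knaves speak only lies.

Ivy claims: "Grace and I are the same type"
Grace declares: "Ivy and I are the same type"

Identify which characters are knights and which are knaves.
Ivy is a knight.
Grace is a knight.

Verification:
- Ivy (knight) says "Grace and I are the same type" - this is TRUE because Ivy is a knight and Grace is a knight.
- Grace (knight) says "Ivy and I are the same type" - this is TRUE because Grace is a knight and Ivy is a knight.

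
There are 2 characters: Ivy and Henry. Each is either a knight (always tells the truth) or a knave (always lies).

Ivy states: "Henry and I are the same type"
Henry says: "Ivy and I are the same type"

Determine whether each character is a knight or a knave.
Ivy is a knight.
Henry is a knight.

Verification:
- Ivy (knight) says "Henry and I are the same type" - this is TRUE because Ivy is a knight and Henry is a knight.
- Henry (knight) says "Ivy and I are the same type" - this is TRUE because Henry is a knight and Ivy is a knight.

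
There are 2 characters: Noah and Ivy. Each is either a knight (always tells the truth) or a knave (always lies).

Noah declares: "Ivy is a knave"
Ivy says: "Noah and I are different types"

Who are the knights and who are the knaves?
Noah is a knave.
Ivy is a knight.

Verification:
- Noah (knave) says "Ivy is a knave" - this is FALSE (a lie) because Ivy is a knight.
- Ivy (knight) says "Noah and I are different types" - this is TRUE because Ivy is a knight and Noah is a knave.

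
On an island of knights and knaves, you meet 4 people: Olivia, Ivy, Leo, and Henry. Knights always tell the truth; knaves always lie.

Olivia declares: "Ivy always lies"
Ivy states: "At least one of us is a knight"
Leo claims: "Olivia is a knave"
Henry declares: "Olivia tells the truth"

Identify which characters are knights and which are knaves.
Olivia is a knave.
Ivy is a knight.
Leo is a knight.
Henry is a knave.

Verification:
- Olivia (knave) says "Ivy always lies" - this is FALSE (a lie) because Ivy is a knight.
- Ivy (knight) says "At least one of us is a knight" - this is TRUE because Ivy and Leo are knights.
- Leo (knight) says "Olivia is a knave" - this is TRUE because Olivia is a knave.
- Henry (knave) says "Olivia tells the truth" - this is FALSE (a lie) because Olivia is a knave.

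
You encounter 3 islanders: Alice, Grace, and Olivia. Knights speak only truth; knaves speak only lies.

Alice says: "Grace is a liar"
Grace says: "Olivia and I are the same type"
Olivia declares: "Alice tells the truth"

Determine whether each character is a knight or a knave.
Alice is a knight.
Grace is a knave.
Olivia is a knight.

Verification:
- Alice (knight) says "Grace is a liar" - this is TRUE because Grace is a knave.
- Grace (knave) says "Olivia and I are the same type" - this is FALSE (a lie) because Grace is a knave and Olivia is a knight.
- Olivia (knight) says "Alice tells the truth" - this is TRUE because Alice is a knight.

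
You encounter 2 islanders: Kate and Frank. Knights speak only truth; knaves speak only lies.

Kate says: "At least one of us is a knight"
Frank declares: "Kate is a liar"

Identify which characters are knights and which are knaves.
Kate is a knight.
Frank is a knave.

Verification:
- Kate (knight) says "At least one of us is a knight" - this is TRUE because Kate is a knight.
- Frank (knave) says "Kate is a liar" - this is FALSE (a lie) because Kate is a knight.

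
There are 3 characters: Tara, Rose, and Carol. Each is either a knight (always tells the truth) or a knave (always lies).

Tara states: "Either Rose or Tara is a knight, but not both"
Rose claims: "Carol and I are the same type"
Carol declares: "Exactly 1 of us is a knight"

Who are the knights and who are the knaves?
Tara is a knave.
Rose is a knave.
Carol is a knight.

Verification:
- Tara (knave) says "Either Rose or Tara is a knight, but not both" - this is FALSE (a lie) because Rose is a knave and Tara is a knave.
- Rose (knave) says "Carol and I are the same type" - this is FALSE (a lie) because Rose is a knave and Carol is a knight.
- Carol (knight) says "Exactly 1 of us is a knight" - this is TRUE because there are 1 knights.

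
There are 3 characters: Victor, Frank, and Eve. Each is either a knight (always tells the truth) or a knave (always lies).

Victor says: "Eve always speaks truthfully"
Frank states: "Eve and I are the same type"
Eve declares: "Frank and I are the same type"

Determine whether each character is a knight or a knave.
Victor is a knight.
Frank is a knight.
Eve is a knight.

Verification:
- Victor (knight) says "Eve always speaks truthfully" - this is TRUE because Eve is a knight.
- Frank (knight) says "Eve and I are the same type" - this is TRUE because Frank is a knight and Eve is a knight.
- Eve (knight) says "Frank and I are the same type" - this is TRUE because Eve is a knight and Frank is a knight.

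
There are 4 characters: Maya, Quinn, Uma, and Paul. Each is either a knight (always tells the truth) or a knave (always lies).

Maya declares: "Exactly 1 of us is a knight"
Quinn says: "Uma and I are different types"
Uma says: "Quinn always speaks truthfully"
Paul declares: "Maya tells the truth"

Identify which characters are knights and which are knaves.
Maya is a knave.
Quinn is a knave.
Uma is a knave.
Paul is a knave.

Verification:
- Maya (knave) says "Exactly 1 of us is a knight" - this is FALSE (a lie) because there are 0 knights.
- Quinn (knave) says "Uma and I are different types" - this is FALSE (a lie) because Quinn is a knave and Uma is a knave.
- Uma (knave) says "Quinn always speaks truthfully" - this is FALSE (a lie) because Quinn is a knave.
- Paul (knave) says "Maya tells the truth" - this is FALSE (a lie) because Maya is a knave.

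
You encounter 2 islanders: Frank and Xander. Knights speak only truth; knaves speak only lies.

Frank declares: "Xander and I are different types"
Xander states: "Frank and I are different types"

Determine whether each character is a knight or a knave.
Frank is a knave.
Xander is a knave.

Verification:
- Frank (knave) says "Xander and I are different types" - this is FALSE (a lie) because Frank is a knave and Xander is a knave.
- Xander (knave) says "Frank and I are different types" - this is FALSE (a lie) because Xander is a knave and Frank is a knave.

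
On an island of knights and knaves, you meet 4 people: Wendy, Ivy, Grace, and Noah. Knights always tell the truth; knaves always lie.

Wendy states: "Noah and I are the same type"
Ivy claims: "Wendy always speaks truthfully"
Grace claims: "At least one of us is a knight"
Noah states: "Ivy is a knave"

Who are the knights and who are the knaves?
Wendy is a knave.
Ivy is a knave.
Grace is a knight.
Noah is a knight.

Verification:
- Wendy (knave) says "Noah and I are the same type" - this is FALSE (a lie) because Wendy is a knave and Noah is a knight.
- Ivy (knave) says "Wendy always speaks truthfully" - this is FALSE (a lie) because Wendy is a knave.
- Grace (knight) says "At least one of us is a knight" - this is TRUE because Grace and Noah are knights.
- Noah (knight) says "Ivy is a knave" - this is TRUE because Ivy is a knave.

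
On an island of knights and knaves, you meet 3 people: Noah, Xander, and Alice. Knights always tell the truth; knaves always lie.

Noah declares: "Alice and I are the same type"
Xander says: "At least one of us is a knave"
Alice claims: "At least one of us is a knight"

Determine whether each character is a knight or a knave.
Noah is a knave.
Xander is a knight.
Alice is a knight.

Verification:
- Noah (knave) says "Alice and I are the same type" - this is FALSE (a lie) because Noah is a knave and Alice is a knight.
- Xander (knight) says "At least one of us is a knave" - this is TRUE because Noah is a knave.
- Alice (knight) says "At least one of us is a knight" - this is TRUE because Xander and Alice are knights.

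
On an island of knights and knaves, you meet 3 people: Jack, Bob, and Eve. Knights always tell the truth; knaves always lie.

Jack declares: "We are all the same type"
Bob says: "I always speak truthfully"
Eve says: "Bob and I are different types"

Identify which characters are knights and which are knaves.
Jack is a knave.
Bob is a knave.
Eve is a knight.

Verification:
- Jack (knave) says "We are all the same type" - this is FALSE (a lie) because Eve is a knight and Jack and Bob are knaves.
- Bob (knave) says "I always speak truthfully" - this is FALSE (a lie) because Bob is a knave.
- Eve (knight) says "Bob and I are different types" - this is TRUE because Eve is a knight and Bob is a knave.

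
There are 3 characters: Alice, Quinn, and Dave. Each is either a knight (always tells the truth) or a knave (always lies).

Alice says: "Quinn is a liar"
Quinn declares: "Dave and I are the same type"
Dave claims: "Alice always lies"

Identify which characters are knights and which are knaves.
Alice is a knave.
Quinn is a knight.
Dave is a knight.

Verification:
- Alice (knave) says "Quinn is a liar" - this is FALSE (a lie) because Quinn is a knight.
- Quinn (knight) says "Dave and I are the same type" - this is TRUE because Quinn is a knight and Dave is a knight.
- Dave (knight) says "Alice always lies" - this is TRUE because Alice is a knave.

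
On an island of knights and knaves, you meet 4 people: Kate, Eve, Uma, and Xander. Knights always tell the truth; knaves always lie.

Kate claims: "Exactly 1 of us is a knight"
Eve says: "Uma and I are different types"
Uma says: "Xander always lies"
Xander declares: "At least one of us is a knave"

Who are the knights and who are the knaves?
Kate is a knave.
Eve is a knight.
Uma is a knave.
Xander is a knight.

Verification:
- Kate (knave) says "Exactly 1 of us is a knight" - this is FALSE (a lie) because there are 2 knights.
- Eve (knight) says "Uma and I are different types" - this is TRUE because Eve is a knight and Uma is a knave.
- Uma (knave) says "Xander always lies" - this is FALSE (a lie) because Xander is a knight.
- Xander (knight) says "At least one of us is a knave" - this is TRUE because Kate and Uma are knaves.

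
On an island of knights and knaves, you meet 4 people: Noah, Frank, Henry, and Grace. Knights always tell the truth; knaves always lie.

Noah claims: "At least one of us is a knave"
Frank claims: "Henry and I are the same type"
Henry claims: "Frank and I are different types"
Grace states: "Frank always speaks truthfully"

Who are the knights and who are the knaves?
Noah is a knight.
Frank is a knave.
Henry is a knight.
Grace is a knave.

Verification:
- Noah (knight) says "At least one of us is a knave" - this is TRUE because Frank and Grace are knaves.
- Frank (knave) says "Henry and I are the same type" - this is FALSE (a lie) because Frank is a knave and Henry is a knight.
- Henry (knight) says "Frank and I are different types" - this is TRUE because Henry is a knight and Frank is a knave.
- Grace (knave) says "Frank always speaks truthfully" - this is FALSE (a lie) because Frank is a knave.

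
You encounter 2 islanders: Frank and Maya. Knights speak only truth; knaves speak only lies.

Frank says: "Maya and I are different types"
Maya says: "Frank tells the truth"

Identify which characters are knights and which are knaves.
Frank is a knave.
Maya is a knave.

Verification:
- Frank (knave) says "Maya and I are different types" - this is FALSE (a lie) because Frank is a knave and Maya is a knave.
- Maya (knave) says "Frank tells the truth" - this is FALSE (a lie) because Frank is a knave.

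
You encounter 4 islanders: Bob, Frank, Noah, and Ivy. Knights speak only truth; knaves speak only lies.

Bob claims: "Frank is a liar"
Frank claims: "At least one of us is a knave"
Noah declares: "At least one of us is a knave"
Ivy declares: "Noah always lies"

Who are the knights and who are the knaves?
Bob is a knave.
Frank is a knight.
Noah is a knight.
Ivy is a knave.

Verification:
- Bob (knave) says "Frank is a liar" - this is FALSE (a lie) because Frank is a knight.
- Frank (knight) says "At least one of us is a knave" - this is TRUE because Bob and Ivy are knaves.
- Noah (knight) says "At least one of us is a knave" - this is TRUE because Bob and Ivy are knaves.
- Ivy (knave) says "Noah always lies" - this is FALSE (a lie) because Noah is a knight.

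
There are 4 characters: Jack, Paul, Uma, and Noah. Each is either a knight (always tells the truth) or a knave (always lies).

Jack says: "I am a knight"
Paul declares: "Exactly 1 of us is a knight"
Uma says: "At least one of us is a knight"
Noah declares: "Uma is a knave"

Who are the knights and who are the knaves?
Jack is a knight.
Paul is a knave.
Uma is a knight.
Noah is a knave.

Verification:
- Jack (knight) says "I am a knight" - this is TRUE because Jack is a knight.
- Paul (knave) says "Exactly 1 of us is a knight" - this is FALSE (a lie) because there are 2 knights.
- Uma (knight) says "At least one of us is a knight" - this is TRUE because Jack and Uma are knights.
- Noah (knave) says "Uma is a knave" - this is FALSE (a lie) because Uma is a knight.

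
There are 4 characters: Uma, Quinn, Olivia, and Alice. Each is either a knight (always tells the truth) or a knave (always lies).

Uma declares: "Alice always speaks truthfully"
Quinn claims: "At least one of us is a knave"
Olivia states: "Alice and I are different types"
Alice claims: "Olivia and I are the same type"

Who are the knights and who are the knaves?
Uma is a knave.
Quinn is a knight.
Olivia is a knight.
Alice is a knave.

Verification:
- Uma (knave) says "Alice always speaks truthfully" - this is FALSE (a lie) because Alice is a knave.
- Quinn (knight) says "At least one of us is a knave" - this is TRUE because Uma and Alice are knaves.
- Olivia (knight) says "Alice and I are different types" - this is TRUE because Olivia is a knight and Alice is a knave.
- Alice (knave) says "Olivia and I are the same type" - this is FALSE (a lie) because Alice is a knave and Olivia is a knight.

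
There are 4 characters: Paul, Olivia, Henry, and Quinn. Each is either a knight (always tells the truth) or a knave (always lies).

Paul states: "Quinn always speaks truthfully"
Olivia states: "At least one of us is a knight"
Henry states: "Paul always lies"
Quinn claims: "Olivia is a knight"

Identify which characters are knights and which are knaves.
Paul is a knight.
Olivia is a knight.
Henry is a knave.
Quinn is a knight.

Verification:
- Paul (knight) says "Quinn always speaks truthfully" - this is TRUE because Quinn is a knight.
- Olivia (knight) says "At least one of us is a knight" - this is TRUE because Paul, Olivia, and Quinn are knights.
- Henry (knave) says "Paul always lies" - this is FALSE (a lie) because Paul is a knight.
- Quinn (knight) says "Olivia is a knight" - this is TRUE because Olivia is a knight.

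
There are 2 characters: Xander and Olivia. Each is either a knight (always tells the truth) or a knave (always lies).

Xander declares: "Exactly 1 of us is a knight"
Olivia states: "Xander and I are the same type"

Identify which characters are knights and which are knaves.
Xander is a knight.
Olivia is a knave.

Verification:
- Xander (knight) says "Exactly 1 of us is a knight" - this is TRUE because there are 1 knights.
- Olivia (knave) says "Xander and I are the same type" - this is FALSE (a lie) because Olivia is a knave and Xander is a knight.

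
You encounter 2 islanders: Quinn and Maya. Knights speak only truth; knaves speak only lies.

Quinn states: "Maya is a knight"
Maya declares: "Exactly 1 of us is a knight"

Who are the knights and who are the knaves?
Quinn is a knave.
Maya is a knave.

Verification:
- Quinn (knave) says "Maya is a knight" - this is FALSE (a lie) because Maya is a knave.
- Maya (knave) says "Exactly 1 of us is a knight" - this is FALSE (a lie) because there are 0 knights.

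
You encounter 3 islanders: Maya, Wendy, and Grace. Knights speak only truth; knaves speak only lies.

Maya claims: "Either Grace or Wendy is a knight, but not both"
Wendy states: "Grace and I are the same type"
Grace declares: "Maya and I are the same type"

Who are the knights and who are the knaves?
Maya is a knight.
Wendy is a knave.
Grace is a knight.

Verification:
- Maya (knight) says "Either Grace or Wendy is a knight, but not both" - this is TRUE because Grace is a knight and Wendy is a knave.
- Wendy (knave) says "Grace and I are the same type" - this is FALSE (a lie) because Wendy is a knave and Grace is a knight.
- Grace (knight) says "Maya and I are the same type" - this is TRUE because Grace is a knight and Maya is a knight.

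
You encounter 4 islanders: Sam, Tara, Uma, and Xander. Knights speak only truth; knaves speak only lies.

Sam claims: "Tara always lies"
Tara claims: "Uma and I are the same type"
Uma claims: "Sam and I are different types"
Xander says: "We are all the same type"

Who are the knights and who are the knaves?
Sam is a knave.
Tara is a knight.
Uma is a knight.
Xander is a knave.

Verification:
- Sam (knave) says "Tara always lies" - this is FALSE (a lie) because Tara is a knight.
- Tara (knight) says "Uma and I are the same type" - this is TRUE because Tara is a knight and Uma is a knight.
- Uma (knight) says "Sam and I are different types" - this is TRUE because Uma is a knight and Sam is a knave.
- Xander (knave) says "We are all the same type" - this is FALSE (a lie) because Tara and Uma are knights and Sam and Xander are knaves.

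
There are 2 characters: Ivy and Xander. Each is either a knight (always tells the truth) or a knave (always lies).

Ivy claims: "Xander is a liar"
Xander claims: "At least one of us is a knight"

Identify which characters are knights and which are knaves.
Ivy is a knave.
Xander is a knight.

Verification:
- Ivy (knave) says "Xander is a liar" - this is FALSE (a lie) because Xander is a knight.
- Xander (knight) says "At least one of us is a knight" - this is TRUE because Xander is a knight.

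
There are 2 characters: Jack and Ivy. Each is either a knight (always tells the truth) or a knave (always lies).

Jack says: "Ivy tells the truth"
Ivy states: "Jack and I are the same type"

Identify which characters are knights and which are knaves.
Jack is a knight.
Ivy is a knight.

Verification:
- Jack (knight) says "Ivy tells the truth" - this is TRUE because Ivy is a knight.
- Ivy (knight) says "Jack and I are the same type" - this is TRUE because Ivy is a knight and Jack is a knight.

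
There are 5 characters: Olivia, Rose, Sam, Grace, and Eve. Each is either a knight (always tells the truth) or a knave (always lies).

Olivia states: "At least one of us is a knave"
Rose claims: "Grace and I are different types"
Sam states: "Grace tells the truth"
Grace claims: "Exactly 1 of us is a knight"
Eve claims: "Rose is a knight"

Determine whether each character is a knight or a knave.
Olivia is a knight.
Rose is a knight.
Sam is a knave.
Grace is a knave.
Eve is a knight.

Verification:
- Olivia (knight) says "At least one of us is a knave" - this is TRUE because Sam and Grace are knaves.
- Rose (knight) says "Grace and I are different types" - this is TRUE because Rose is a knight and Grace is a knave.
- Sam (knave) says "Grace tells the truth" - this is FALSE (a lie) because Grace is a knave.
- Grace (knave) says "Exactly 1 of us is a knight" - this is FALSE (a lie) because there are 3 knights.
- Eve (knight) says "Rose is a knight" - this is TRUE because Rose is a knight.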